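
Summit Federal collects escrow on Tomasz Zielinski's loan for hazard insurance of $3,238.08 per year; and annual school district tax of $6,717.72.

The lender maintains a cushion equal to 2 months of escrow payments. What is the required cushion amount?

Hazard insurance: $3,238.08 per year
School district tax: $6,717.72 per year
Combined annual = $9,955.80
Monthly escrow = $9,955.80 ÷ 12 = $829.65
Cushion = 2 × $829.65 = $1,659.30

$1,659.30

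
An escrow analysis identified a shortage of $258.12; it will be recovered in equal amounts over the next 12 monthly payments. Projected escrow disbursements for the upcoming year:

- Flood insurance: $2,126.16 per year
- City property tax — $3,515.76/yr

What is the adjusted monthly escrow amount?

Flood insurance: $2,126.16 annually
City property tax: $3,515.76 annually
Annual escrow total = $5,641.92
Base monthly escrow = $5,641.92 / 12 = $470.16
Monthly shortage recovery: $258.12 ÷ 12 = $21.51
Adjusted monthly = $470.16 + $21.51 = $491.67

$491.67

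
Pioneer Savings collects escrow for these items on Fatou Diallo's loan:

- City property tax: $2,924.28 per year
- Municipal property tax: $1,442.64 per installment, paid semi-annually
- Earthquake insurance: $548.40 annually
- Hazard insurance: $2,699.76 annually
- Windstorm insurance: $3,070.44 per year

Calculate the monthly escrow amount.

City property tax — $2,924.28 per year
Municipal property tax — $1,442.64 × 2 = $2,885.28 per year
Earthquake insurance — $548.40 per year
Hazard insurance — $2,699.76 per year
Windstorm insurance — $3,070.44 per year
Total annual escrow = $2,924.28 + $2,885.28 + $548.40 + $2,699.76 + $3,070.44 = $12,128.16
Monthly escrow = $12,128.16 / 12 = $1,010.68

$1,010.68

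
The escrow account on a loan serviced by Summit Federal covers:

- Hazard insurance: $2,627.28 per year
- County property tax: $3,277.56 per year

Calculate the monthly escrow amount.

Hazard insurance = $2,627.28/yr
County property tax = $3,277.56/yr
Yearly total = $5,904.84
Per month = $5,904.84 ÷ 12 = $492.07

$492.07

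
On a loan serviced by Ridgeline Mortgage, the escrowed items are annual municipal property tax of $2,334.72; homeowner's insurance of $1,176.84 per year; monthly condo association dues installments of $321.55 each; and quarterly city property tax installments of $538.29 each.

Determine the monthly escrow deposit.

$793.61

Municipal property tax: $2,334.72
Homeowner's insurance: $1,176.84
Condo association dues: $321.55 × 12 = $3,858.60
City property tax: $538.29 × 4 = $2,153.16
Annual escrow total = $2,334.72 + $1,176.84 + $3,858.60 + $2,153.16 = $9,523.32
Per month = $9,523.32 / 12 = $793.61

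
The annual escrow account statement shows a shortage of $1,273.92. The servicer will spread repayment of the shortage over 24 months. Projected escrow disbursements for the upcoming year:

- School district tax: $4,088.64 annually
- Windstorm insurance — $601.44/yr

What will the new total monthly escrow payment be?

School district tax = $4,088.64 per year
Windstorm insurance = $601.44 per year
Total annual escrow = $4,690.08
Base monthly escrow = $4,690.08 / 12 = $390.84
Shortage spread = $1,273.92 ÷ 24 = $53.08/mo
Adjusted monthly = $390.84 + $53.08 = $443.92

$443.92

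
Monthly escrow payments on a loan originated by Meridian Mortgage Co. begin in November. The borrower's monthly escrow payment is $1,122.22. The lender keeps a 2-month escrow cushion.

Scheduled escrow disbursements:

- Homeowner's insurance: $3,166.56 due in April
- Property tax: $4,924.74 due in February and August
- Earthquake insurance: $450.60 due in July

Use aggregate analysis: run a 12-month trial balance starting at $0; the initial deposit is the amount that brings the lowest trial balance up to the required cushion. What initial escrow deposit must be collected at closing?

$4,488.88

Cushion = 2 × $1,122.22 = $2,244.44
Trial balance (start $0, +$1,122.22 each month, − disbursements):
  Nov: +$1,122.22 → $1,122.22
  Dec: +$1,122.22 → $2,244.44
  Jan: +$1,122.22 → $3,366.66
  Feb: +$1,122.22 − $4,924.74 → -$435.86
  Mar: +$1,122.22 → $686.36
  Apr: +$1,122.22 − $3,166.56 → -$1,357.98
  May: +$1,122.22 → -$235.76
  Jun: +$1,122.22 → $886.46
  Jul: +$1,122.22 − $450.60 → $1,558.08
  Aug: +$1,122.22 − $4,924.74 → -$2,244.44
  Sep: +$1,122.22 → -$1,122.22
  Oct: +$1,122.22 → $0.00
Lowest trial balance = -$2,244.44 (Aug)
Initial deposit = cushion − low point = $2,244.44 − (-$2,244.44) = $4,488.88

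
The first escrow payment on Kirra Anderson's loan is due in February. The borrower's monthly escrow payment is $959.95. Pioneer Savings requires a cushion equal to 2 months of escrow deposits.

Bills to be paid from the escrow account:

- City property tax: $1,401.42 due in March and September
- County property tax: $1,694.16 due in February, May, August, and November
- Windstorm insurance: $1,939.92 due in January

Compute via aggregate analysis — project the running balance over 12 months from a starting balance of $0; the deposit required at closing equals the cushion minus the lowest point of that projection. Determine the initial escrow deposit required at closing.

Cushion = 2 × $959.95 = $1,919.90
Trial balance (start $0, +$959.95 each month, − disbursements):
  Feb: +$959.95 − $1,694.16 → -$734.21
  Mar: +$959.95 − $1,401.42 → -$1,175.68
  Apr: +$959.95 → -$215.73
  May: +$959.95 − $1,694.16 → -$949.94
  Jun: +$959.95 → $10.01
  Jul: +$959.95 → $969.96
  Aug: +$959.95 − $1,694.16 → $235.75
  Sep: +$959.95 − $1,401.42 → -$205.72
  Oct: +$959.95 → $754.23
  Nov: +$959.95 − $1,694.16 → $20.02
  Dec: +$959.95 → $979.97
  Jan: +$959.95 − $1,939.92 → $0.00
Lowest trial balance = -$1,175.68 (Mar)
Initial deposit = cushion − low point = $1,919.90 − (-$1,175.68) = $3,095.58

$3,095.58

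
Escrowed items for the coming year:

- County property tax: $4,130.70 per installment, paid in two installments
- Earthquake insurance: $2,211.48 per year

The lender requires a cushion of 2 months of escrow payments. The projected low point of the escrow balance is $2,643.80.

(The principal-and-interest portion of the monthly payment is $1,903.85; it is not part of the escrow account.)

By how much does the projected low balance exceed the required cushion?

County property tax = $4,130.70 × 2 = $8,261.40
Earthquake insurance = $2,211.48
Total per year = $8,261.40 + $2,211.48 = $10,472.88
Per month = $10,472.88 ÷ 12 = $872.74
Required reserve = 2 × $872.74 = $1,745.48
Surplus = $2,643.80 − $1,745.48 = $898.32

$898.32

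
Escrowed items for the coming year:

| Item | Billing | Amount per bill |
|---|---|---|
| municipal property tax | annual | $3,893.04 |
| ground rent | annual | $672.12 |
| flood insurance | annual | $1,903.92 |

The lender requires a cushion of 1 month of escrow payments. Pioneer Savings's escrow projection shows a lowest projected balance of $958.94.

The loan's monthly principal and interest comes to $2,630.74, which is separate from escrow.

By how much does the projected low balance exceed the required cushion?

$419.85

Municipal property tax: $3,893.04 annually
Ground rent: $672.12 annually
Flood insurance: $1,903.92 annually
Yearly total = $6,469.08
Per month = $6,469.08 / 12 = $539.09
Required cushion = 1 × $539.09 = $539.09
Excess over cushion: $958.94 − $539.09 = $419.85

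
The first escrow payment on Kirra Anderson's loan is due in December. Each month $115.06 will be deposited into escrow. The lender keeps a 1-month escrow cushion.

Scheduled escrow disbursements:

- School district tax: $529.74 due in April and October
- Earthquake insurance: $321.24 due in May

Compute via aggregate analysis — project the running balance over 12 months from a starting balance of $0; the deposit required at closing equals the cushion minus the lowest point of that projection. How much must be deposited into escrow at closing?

$275.68

Cushion = 1 × $115.06 = $115.06
Trial balance (start $0, +$115.06 each month, − disbursements):
  Dec: +$115.06 → $115.06
  Jan: +$115.06 → $230.12
  Feb: +$115.06 → $345.18
  Mar: +$115.06 → $460.24
  Apr: +$115.06 − $529.74 → $45.56
  May: +$115.06 − $321.24 → -$160.62
  Jun: +$115.06 → -$45.56
  Jul: +$115.06 → $69.50
  Aug: +$115.06 → $184.56
  Sep: +$115.06 → $299.62
  Oct: +$115.06 − $529.74 → -$115.06
  Nov: +$115.06 → $0.00
Lowest trial balance = -$160.62 (May)
Initial deposit = cushion − low point = $115.06 − (-$160.62) = $275.68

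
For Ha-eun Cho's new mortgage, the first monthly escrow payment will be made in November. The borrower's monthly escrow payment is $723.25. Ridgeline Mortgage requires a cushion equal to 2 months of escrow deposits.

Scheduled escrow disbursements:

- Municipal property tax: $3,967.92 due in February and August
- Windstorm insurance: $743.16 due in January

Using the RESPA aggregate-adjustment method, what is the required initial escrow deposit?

Cushion = 2 × $723.25 = $1,446.50
Trial balance (start $0, +$723.25 each month, − disbursements):
  Nov: +$723.25 → $723.25
  Dec: +$723.25 → $1,446.50
  Jan: +$723.25 − $743.16 → $1,426.59
  Feb: +$723.25 − $3,967.92 → -$1,818.08
  Mar: +$723.25 → -$1,094.83
  Apr: +$723.25 → -$371.58
  May: +$723.25 → $351.67
  Jun: +$723.25 → $1,074.92
  Jul: +$723.25 → $1,798.17
  Aug: +$723.25 − $3,967.92 → -$1,446.50
  Sep: +$723.25 → -$723.25
  Oct: +$723.25 → $0.00
Lowest trial balance = -$1,818.08 (Feb)
Initial deposit = cushion − low point = $1,446.50 − (-$1,818.08) = $3,264.58

$3,264.58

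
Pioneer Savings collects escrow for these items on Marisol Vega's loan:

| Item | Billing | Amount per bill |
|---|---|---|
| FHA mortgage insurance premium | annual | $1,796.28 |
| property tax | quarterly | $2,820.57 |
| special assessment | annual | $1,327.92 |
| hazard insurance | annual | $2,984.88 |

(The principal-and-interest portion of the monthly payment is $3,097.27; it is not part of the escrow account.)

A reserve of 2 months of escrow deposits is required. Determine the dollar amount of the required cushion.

FHA mortgage insurance premium = $1,796.28/yr
Property tax = $2,820.57 × 4 = $11,282.28/yr
Special assessment = $1,327.92/yr
Hazard insurance = $2,984.88/yr
Total per year = $1,796.28 + $11,282.28 + $1,327.92 + $2,984.88 = $17,391.36
Base monthly escrow = $17,391.36 ÷ 12 = $1,449.28
Required cushion = 2 × $1,449.28 = $2,898.56

$2,898.56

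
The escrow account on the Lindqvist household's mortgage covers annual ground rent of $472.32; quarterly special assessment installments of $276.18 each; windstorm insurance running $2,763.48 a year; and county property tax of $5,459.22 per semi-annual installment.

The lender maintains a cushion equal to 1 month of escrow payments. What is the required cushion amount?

$1,271.58

Ground rent = $472.32 annually
Special assessment = $276.18 × 4 = $1,104.72 annually
Windstorm insurance = $2,763.48 annually
County property tax = $5,459.22 × 2 = $10,918.44 annually
Total annual escrow = $472.32 + $1,104.72 + $2,763.48 + $10,918.44 = $15,258.96
Monthly = $15,258.96 ÷ 12 = $1,271.58
Cushion = 1 × $1,271.58 = $1,271.58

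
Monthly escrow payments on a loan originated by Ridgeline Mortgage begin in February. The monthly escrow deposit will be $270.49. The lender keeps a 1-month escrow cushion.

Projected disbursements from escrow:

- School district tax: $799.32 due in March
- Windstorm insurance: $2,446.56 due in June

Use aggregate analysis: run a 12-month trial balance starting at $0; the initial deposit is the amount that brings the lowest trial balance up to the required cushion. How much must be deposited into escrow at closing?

$2,163.92

Cushion = 1 × $270.49 = $270.49
Trial balance (start $0, +$270.49 each month, − disbursements):
  Feb: +$270.49 → $270.49
  Mar: +$270.49 − $799.32 → -$258.34
  Apr: +$270.49 → $12.15
  May: +$270.49 → $282.64
  Jun: +$270.49 − $2,446.56 → -$1,893.43
  Jul: +$270.49 → -$1,622.94
  Aug: +$270.49 → -$1,352.45
  Sep: +$270.49 → -$1,081.96
  Oct: +$270.49 → -$811.47
  Nov: +$270.49 → -$540.98
  Dec: +$270.49 → -$270.49
  Jan: +$270.49 → $0.00
Lowest trial balance = -$1,893.43 (Jun)
Initial deposit = cushion − low point = $270.49 − (-$1,893.43) = $2,163.92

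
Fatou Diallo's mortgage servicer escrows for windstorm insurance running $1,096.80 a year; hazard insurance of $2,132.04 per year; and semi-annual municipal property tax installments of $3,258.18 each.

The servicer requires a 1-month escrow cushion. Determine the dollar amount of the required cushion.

$812.10

Windstorm insurance — $1,096.80/yr
Hazard insurance — $2,132.04/yr
Municipal property tax — $3,258.18 × 2 = $6,516.36/yr
Total annual escrow = $1,096.80 + $2,132.04 + $6,516.36 = $9,745.20
Monthly escrow = $9,745.20 / 12 = $812.10
Cushion = 1 × $812.10 = $812.10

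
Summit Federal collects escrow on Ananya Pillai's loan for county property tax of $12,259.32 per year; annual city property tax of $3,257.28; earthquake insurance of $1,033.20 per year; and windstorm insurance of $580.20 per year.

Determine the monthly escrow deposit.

$1,427.50

County property tax: $12,259.32
City property tax: $3,257.28
Earthquake insurance: $1,033.20
Windstorm insurance: $580.20
Total annual escrow = $12,259.32 + $3,257.28 + $1,033.20 + $580.20 = $17,130.00
Per month = $17,130.00 / 12 = $1,427.50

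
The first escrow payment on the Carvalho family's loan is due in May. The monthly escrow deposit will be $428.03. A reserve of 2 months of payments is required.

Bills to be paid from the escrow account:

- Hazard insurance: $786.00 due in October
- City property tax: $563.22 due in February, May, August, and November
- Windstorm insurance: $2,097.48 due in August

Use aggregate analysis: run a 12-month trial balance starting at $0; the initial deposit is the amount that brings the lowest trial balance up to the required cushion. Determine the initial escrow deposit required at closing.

Cushion = 2 × $428.03 = $856.06
Trial balance (start $0, +$428.03 each month, − disbursements):
  May: +$428.03 − $563.22 → -$135.19
  Jun: +$428.03 → $292.84
  Jul: +$428.03 → $720.87
  Aug: +$428.03 − $2,660.70 → -$1,511.80
  Sep: +$428.03 → -$1,083.77
  Oct: +$428.03 − $786.00 → -$1,441.74
  Nov: +$428.03 − $563.22 → -$1,576.93
  Dec: +$428.03 → -$1,148.90
  Jan: +$428.03 → -$720.87
  Feb: +$428.03 − $563.22 → -$856.06
  Mar: +$428.03 → -$428.03
  Apr: +$428.03 → $0.00
Lowest trial balance = -$1,576.93 (Nov)
Initial deposit = cushion − low point = $856.06 − (-$1,576.93) = $2,432.99

$2,432.99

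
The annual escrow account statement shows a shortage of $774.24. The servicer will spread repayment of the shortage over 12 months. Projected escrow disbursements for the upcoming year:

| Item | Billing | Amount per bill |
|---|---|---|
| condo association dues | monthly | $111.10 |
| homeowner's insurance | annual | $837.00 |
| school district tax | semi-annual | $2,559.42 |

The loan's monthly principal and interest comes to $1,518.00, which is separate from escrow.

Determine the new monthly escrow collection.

Condo association dues = $111.10 × 12 = $1,333.20 per year
Homeowner's insurance = $837.00 per year
School district tax = $2,559.42 × 2 = $5,118.84 per year
Combined annual = $1,333.20 + $837.00 + $5,118.84 = $7,289.04
Base monthly escrow = $7,289.04 / 12 = $607.42
Monthly shortage recovery: $774.24 ÷ 12 = $64.52
Adjusted monthly = $607.42 + $64.52 = $671.94

$671.94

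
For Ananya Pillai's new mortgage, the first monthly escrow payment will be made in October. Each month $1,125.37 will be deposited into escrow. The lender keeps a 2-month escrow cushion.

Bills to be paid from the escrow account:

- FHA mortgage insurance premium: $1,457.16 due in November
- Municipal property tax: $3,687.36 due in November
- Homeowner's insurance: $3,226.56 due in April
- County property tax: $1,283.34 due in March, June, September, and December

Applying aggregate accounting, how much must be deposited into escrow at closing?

Cushion = 2 × $1,125.37 = $2,250.74
Trial balance (start $0, +$1,125.37 each month, − disbursements):
  Oct: +$1,125.37 → $1,125.37
  Nov: +$1,125.37 − $5,144.52 → -$2,893.78
  Dec: +$1,125.37 − $1,283.34 → -$3,051.75
  Jan: +$1,125.37 → -$1,926.38
  Feb: +$1,125.37 → -$801.01
  Mar: +$1,125.37 − $1,283.34 → -$958.98
  Apr: +$1,125.37 − $3,226.56 → -$3,060.17
  May: +$1,125.37 → -$1,934.80
  Jun: +$1,125.37 − $1,283.34 → -$2,092.77
  Jul: +$1,125.37 → -$967.40
  Aug: +$1,125.37 → $157.97
  Sep: +$1,125.37 − $1,283.34 → $0.00
Lowest trial balance = -$3,060.17 (Apr)
Initial deposit = cushion − low point = $2,250.74 − (-$3,060.17) = $5,310.91

$5,310.91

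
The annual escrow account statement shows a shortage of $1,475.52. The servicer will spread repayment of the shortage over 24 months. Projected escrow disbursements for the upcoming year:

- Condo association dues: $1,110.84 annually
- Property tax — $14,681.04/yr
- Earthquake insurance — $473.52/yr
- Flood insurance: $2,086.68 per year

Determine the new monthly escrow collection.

Condo association dues — $1,110.84
Property tax — $14,681.04
Earthquake insurance — $473.52
Flood insurance — $2,086.68
Total annual escrow = $18,352.08
Per month = $18,352.08 ÷ 12 = $1,529.34
Shortage per month = $1,475.52 ÷ 24 = $61.48
Adjusted monthly = $1,529.34 + $61.48 = $1,590.82

$1,590.82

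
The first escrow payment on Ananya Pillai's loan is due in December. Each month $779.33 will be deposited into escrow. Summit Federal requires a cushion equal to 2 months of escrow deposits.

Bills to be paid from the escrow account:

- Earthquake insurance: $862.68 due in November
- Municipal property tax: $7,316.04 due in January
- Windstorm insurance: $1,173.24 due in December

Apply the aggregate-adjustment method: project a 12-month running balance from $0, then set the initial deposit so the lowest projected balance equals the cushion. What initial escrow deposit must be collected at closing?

Cushion = 2 × $779.33 = $1,558.66
Trial balance (start $0, +$779.33 each month, − disbursements):
  Dec: +$779.33 − $1,173.24 → -$393.91
  Jan: +$779.33 − $7,316.04 → -$6,930.62
  Feb: +$779.33 → -$6,151.29
  Mar: +$779.33 → -$5,371.96
  Apr: +$779.33 → -$4,592.63
  May: +$779.33 → -$3,813.30
  Jun: +$779.33 → -$3,033.97
  Jul: +$779.33 → -$2,254.64
  Aug: +$779.33 → -$1,475.31
  Sep: +$779.33 → -$695.98
  Oct: +$779.33 → $83.35
  Nov: +$779.33 − $862.68 → $0.00
Lowest trial balance = -$6,930.62 (Jan)
Initial deposit = cushion − low point = $1,558.66 − (-$6,930.62) = $8,489.28

$8,489.28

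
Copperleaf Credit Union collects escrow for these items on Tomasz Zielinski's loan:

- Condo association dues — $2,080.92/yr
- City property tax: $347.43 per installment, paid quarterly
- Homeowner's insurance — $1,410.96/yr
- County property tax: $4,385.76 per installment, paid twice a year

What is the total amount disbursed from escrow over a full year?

Condo association dues: $2,080.92 per year
City property tax: $347.43 × 4 = $1,389.72 per year
Homeowner's insurance: $1,410.96 per year
County property tax: $4,385.76 × 2 = $8,771.52 per year
Total per year = $2,080.92 + $1,389.72 + $1,410.96 + $8,771.52 = $13,653.12

$13,653.12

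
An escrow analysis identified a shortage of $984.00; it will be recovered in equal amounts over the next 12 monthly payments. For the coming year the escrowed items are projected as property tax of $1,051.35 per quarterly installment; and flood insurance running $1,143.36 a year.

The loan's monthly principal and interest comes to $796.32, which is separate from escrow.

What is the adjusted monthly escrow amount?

Property tax: $1,051.35 × 4 = $4,205.40 annually
Flood insurance: $1,143.36 annually
Total per year = $4,205.40 + $1,143.36 = $5,348.76
Base monthly escrow = $5,348.76 ÷ 12 = $445.73
Monthly shortage recovery: $984.00 / 12 = $82.00
New monthly escrow = $445.73 + $82.00 = $527.73

$527.73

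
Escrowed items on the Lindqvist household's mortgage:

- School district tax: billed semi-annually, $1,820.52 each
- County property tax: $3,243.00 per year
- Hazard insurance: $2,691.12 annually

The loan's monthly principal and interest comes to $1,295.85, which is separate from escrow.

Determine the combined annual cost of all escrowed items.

School district tax: $1,820.52 × 2 = $3,641.04/yr
County property tax: $3,243.00/yr
Hazard insurance: $2,691.12/yr
Total annual escrow = $3,641.04 + $3,243.00 + $2,691.12 = $9,575.16

$9,575.16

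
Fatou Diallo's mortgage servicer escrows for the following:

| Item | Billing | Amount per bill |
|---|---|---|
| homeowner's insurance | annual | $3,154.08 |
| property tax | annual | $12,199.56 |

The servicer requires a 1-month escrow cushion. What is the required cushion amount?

Homeowner's insurance = $3,154.08 per year
Property tax = $12,199.56 per year
Total annual escrow = $3,154.08 + $12,199.56 = $15,353.64
Monthly = $15,353.64 / 12 = $1,279.47
Reserve = 1 × $1,279.47 = $1,279.47

$1,279.47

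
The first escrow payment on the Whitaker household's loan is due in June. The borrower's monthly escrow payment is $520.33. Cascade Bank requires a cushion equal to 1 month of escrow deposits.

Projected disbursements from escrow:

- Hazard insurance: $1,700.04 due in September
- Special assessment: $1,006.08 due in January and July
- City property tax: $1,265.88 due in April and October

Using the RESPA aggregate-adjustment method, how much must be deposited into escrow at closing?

Cushion = 1 × $520.33 = $520.33
Trial balance (start $0, +$520.33 each month, − disbursements):
  Jun: +$520.33 → $520.33
  Jul: +$520.33 − $1,006.08 → $34.58
  Aug: +$520.33 → $554.91
  Sep: +$520.33 − $1,700.04 → -$624.80
  Oct: +$520.33 − $1,265.88 → -$1,370.35
  Nov: +$520.33 → -$850.02
  Dec: +$520.33 → -$329.69
  Jan: +$520.33 − $1,006.08 → -$815.44
  Feb: +$520.33 → -$295.11
  Mar: +$520.33 → $225.22
  Apr: +$520.33 − $1,265.88 → -$520.33
  May: +$520.33 → $0.00
Lowest trial balance = -$1,370.35 (Oct)
Initial deposit = cushion − low point = $520.33 − (-$1,370.35) = $1,890.68

$1,890.68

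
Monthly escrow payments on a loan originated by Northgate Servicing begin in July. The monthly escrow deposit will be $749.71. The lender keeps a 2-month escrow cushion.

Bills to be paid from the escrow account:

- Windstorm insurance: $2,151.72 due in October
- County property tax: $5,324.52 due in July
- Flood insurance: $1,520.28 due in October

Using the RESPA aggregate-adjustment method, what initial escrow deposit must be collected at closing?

Cushion = 2 × $749.71 = $1,499.42
Trial balance (start $0, +$749.71 each month, − disbursements):
  Jul: +$749.71 − $5,324.52 → -$4,574.81
  Aug: +$749.71 → -$3,825.10
  Sep: +$749.71 → -$3,075.39
  Oct: +$749.71 − $3,672.00 → -$5,997.68
  Nov: +$749.71 → -$5,247.97
  Dec: +$749.71 → -$4,498.26
  Jan: +$749.71 → -$3,748.55
  Feb: +$749.71 → -$2,998.84
  Mar: +$749.71 → -$2,249.13
  Apr: +$749.71 → -$1,499.42
  May: +$749.71 → -$749.71
  Jun: +$749.71 → $0.00
Lowest trial balance = -$5,997.68 (Oct)
Initial deposit = cushion − low point = $1,499.42 − (-$5,997.68) = $7,497.10

$7,497.10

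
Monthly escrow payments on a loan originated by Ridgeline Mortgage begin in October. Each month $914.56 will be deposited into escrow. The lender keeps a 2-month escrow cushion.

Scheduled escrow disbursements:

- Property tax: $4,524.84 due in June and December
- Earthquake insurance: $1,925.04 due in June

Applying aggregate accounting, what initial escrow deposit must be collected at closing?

$4,572.80

Cushion = 2 × $914.56 = $1,829.12
Trial balance (start $0, +$914.56 each month, − disbursements):
  Oct: +$914.56 → $914.56
  Nov: +$914.56 → $1,829.12
  Dec: +$914.56 − $4,524.84 → -$1,781.16
  Jan: +$914.56 → -$866.60
  Feb: +$914.56 → $47.96
  Mar: +$914.56 → $962.52
  Apr: +$914.56 → $1,877.08
  May: +$914.56 → $2,791.64
  Jun: +$914.56 − $6,449.88 → -$2,743.68
  Jul: +$914.56 → -$1,829.12
  Aug: +$914.56 → -$914.56
  Sep: +$914.56 → $0.00
Lowest trial balance = -$2,743.68 (Jun)
Initial deposit = cushion − low point = $1,829.12 − (-$2,743.68) = $4,572.80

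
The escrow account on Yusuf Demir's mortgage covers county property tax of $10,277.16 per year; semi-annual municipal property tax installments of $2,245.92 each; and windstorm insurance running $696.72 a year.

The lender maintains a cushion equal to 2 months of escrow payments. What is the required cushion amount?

$2,577.62

County property tax — $10,277.16 per year
Municipal property tax — $2,245.92 × 2 = $4,491.84 per year
Windstorm insurance — $696.72 per year
Total per year = $15,465.72
Monthly escrow = $15,465.72 / 12 = $1,288.81
Required cushion = 2 × $1,288.81 = $2,577.62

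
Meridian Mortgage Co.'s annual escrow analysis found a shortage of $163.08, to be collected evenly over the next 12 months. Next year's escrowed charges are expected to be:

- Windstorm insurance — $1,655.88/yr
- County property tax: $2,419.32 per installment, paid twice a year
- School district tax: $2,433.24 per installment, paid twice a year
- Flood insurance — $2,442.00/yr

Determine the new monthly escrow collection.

$1,163.84

Windstorm insurance — $1,655.88 annually
County property tax — $2,419.32 × 2 = $4,838.64 annually
School district tax — $2,433.24 × 2 = $4,866.48 annually
Flood insurance — $2,442.00 annually
Total per year = $13,803.00
Per month = $13,803.00 / 12 = $1,150.25
Shortage per month = $163.08 ÷ 12 = $13.59
New monthly escrow = $1,150.25 + $13.59 = $1,163.84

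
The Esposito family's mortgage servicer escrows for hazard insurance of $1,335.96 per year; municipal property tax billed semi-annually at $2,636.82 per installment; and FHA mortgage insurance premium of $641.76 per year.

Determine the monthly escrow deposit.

$604.28

Hazard insurance: $1,335.96 annually
Municipal property tax: $2,636.82 × 2 = $5,273.64 annually
FHA mortgage insurance premium: $641.76 annually
Total per year = $1,335.96 + $5,273.64 + $641.76 = $7,251.36
Monthly escrow = $7,251.36 / 12 = $604.28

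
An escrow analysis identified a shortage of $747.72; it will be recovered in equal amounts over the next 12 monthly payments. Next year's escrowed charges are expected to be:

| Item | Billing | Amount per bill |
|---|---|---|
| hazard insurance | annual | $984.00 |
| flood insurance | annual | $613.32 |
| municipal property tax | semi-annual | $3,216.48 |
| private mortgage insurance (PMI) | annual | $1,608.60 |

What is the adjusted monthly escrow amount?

$865.55

Hazard insurance = $984.00 per year
Flood insurance = $613.32 per year
Municipal property tax = $3,216.48 × 2 = $6,432.96 per year
Private mortgage insurance (PMI) = $1,608.60 per year
Combined annual = $9,638.88
Monthly = $9,638.88 ÷ 12 = $803.24
Monthly shortage recovery: $747.72 / 12 = $62.31
Adjusted monthly = $803.24 + $62.31 = $865.55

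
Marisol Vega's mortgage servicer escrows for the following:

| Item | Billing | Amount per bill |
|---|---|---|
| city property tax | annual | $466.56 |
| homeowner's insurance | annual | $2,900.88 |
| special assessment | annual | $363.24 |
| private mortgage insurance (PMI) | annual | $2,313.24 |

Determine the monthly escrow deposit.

$503.66

City property tax: $466.56/yr
Homeowner's insurance: $2,900.88/yr
Special assessment: $363.24/yr
Private mortgage insurance (PMI): $2,313.24/yr
Total annual escrow = $6,043.92
Monthly escrow = $6,043.92 ÷ 12 = $503.66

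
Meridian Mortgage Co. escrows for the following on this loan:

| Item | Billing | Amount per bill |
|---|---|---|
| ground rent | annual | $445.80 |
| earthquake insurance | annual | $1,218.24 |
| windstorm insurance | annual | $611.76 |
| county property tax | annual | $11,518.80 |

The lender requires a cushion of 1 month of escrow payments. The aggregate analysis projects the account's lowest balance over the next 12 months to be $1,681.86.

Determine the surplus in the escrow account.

$532.31

Ground rent — $445.80/yr
Earthquake insurance — $1,218.24/yr
Windstorm insurance — $611.76/yr
County property tax — $11,518.80/yr
Yearly total = $445.80 + $1,218.24 + $611.76 + $11,518.80 = $13,794.60
Per month = $13,794.60 / 12 = $1,149.55
Required reserve = 1 × $1,149.55 = $1,149.55
Surplus = $1,681.86 − $1,149.55 = $532.31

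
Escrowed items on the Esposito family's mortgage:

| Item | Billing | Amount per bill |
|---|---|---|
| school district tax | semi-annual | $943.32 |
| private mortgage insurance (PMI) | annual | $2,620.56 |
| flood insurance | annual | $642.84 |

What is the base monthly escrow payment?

$429.17

School district tax: $943.32 × 2 = $1,886.64/yr
Private mortgage insurance (PMI): $2,620.56/yr
Flood insurance: $642.84/yr
Annual escrow total = $1,886.64 + $2,620.56 + $642.84 = $5,150.04
Monthly escrow = $5,150.04 ÷ 12 = $429.17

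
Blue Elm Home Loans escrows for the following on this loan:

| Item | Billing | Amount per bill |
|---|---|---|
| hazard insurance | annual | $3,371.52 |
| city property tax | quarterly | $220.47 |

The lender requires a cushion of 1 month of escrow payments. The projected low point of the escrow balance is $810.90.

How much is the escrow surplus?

Hazard insurance: $3,371.52
City property tax: $220.47 × 4 = $881.88
Total annual escrow = $3,371.52 + $881.88 = $4,253.40
Monthly escrow = $4,253.40 ÷ 12 = $354.45
Cushion = 1 × $354.45 = $354.45
Excess over cushion: $810.90 − $354.45 = $456.45

$456.45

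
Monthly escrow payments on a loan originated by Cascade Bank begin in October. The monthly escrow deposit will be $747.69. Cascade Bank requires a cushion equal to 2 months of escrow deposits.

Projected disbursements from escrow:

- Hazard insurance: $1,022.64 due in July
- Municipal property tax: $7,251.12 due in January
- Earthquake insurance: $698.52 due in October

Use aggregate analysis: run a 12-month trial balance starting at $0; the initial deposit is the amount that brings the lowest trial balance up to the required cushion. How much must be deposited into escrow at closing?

$6,454.26

Cushion = 2 × $747.69 = $1,495.38
Trial balance (start $0, +$747.69 each month, − disbursements):
  Oct: +$747.69 − $698.52 → $49.17
  Nov: +$747.69 → $796.86
  Dec: +$747.69 → $1,544.55
  Jan: +$747.69 − $7,251.12 → -$4,958.88
  Feb: +$747.69 → -$4,211.19
  Mar: +$747.69 → -$3,463.50
  Apr: +$747.69 → -$2,715.81
  May: +$747.69 → -$1,968.12
  Jun: +$747.69 → -$1,220.43
  Jul: +$747.69 − $1,022.64 → -$1,495.38
  Aug: +$747.69 → -$747.69
  Sep: +$747.69 → $0.00
Lowest trial balance = -$4,958.88 (Jan)
Initial deposit = cushion − low point = $1,495.38 − (-$4,958.88) = $6,454.26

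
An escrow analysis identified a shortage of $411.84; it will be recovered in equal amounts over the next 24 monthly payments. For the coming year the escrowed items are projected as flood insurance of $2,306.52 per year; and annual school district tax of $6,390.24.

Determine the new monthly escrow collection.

$741.89

Flood insurance — $2,306.52 annually
School district tax — $6,390.24 annually
Yearly total = $8,696.76
Per month = $8,696.76 ÷ 12 = $724.73
Monthly shortage recovery: $411.84 ÷ 24 = $17.16
Adjusted monthly = $724.73 + $17.16 = $741.89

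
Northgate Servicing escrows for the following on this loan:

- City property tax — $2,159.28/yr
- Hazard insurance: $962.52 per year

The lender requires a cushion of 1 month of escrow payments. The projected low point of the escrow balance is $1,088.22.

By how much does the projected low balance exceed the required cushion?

$828.07

City property tax = $2,159.28 annually
Hazard insurance = $962.52 annually
Total per year = $2,159.28 + $962.52 = $3,121.80
Base monthly escrow = $3,121.80 ÷ 12 = $260.15
Cushion = 1 × $260.15 = $260.15
Surplus = $1,088.22 − $260.15 = $828.07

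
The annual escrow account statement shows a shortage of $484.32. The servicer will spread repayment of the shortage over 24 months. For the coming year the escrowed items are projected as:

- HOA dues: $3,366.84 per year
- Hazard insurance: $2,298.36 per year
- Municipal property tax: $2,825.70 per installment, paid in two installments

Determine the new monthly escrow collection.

$963.23

HOA dues = $3,366.84 annually
Hazard insurance = $2,298.36 annually
Municipal property tax = $2,825.70 × 2 = $5,651.40 annually
Yearly total = $3,366.84 + $2,298.36 + $5,651.40 = $11,316.60
Monthly escrow = $11,316.60 / 12 = $943.05
Monthly shortage recovery: $484.32 ÷ 24 = $20.18
Adjusted monthly = $943.05 + $20.18 = $963.23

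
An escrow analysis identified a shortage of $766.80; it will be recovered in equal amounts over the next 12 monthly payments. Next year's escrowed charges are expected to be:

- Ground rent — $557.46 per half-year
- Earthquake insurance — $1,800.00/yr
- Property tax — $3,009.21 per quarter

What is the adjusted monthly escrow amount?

Ground rent: $557.46 × 2 = $1,114.92 annually
Earthquake insurance: $1,800.00 annually
Property tax: $3,009.21 × 4 = $12,036.84 annually
Combined annual = $14,951.76
Monthly escrow = $14,951.76 ÷ 12 = $1,245.98
Monthly shortage recovery: $766.80 ÷ 12 = $63.90
New monthly escrow = $1,245.98 + $63.90 = $1,309.88

$1,309.88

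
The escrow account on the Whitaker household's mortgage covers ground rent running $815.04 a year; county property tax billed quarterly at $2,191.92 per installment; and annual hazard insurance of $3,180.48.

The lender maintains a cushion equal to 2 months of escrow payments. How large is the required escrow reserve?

Ground rent = $815.04 annually
County property tax = $2,191.92 × 4 = $8,767.68 annually
Hazard insurance = $3,180.48 annually
Total per year = $12,763.20
Monthly = $12,763.20 / 12 = $1,063.60
Required cushion = 2 × $1,063.60 = $2,127.20

$2,127.20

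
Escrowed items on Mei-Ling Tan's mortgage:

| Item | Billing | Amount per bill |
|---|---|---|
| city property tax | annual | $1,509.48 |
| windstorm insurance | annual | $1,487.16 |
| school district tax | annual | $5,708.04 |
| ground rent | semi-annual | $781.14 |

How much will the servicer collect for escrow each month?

$855.58

City property tax: $1,509.48
Windstorm insurance: $1,487.16
School district tax: $5,708.04
Ground rent: $781.14 × 2 = $1,562.28
Combined annual = $1,509.48 + $1,487.16 + $5,708.04 + $1,562.28 = $10,266.96
Monthly escrow = $10,266.96 ÷ 12 = $855.58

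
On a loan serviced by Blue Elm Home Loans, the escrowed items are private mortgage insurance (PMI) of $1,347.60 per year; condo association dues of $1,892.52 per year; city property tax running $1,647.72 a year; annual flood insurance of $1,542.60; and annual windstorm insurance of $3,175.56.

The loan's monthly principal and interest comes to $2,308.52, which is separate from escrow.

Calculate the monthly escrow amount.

$800.50

Private mortgage insurance (PMI) = $1,347.60 annually
Condo association dues = $1,892.52 annually
City property tax = $1,647.72 annually
Flood insurance = $1,542.60 annually
Windstorm insurance = $3,175.56 annually
Combined annual = $1,347.60 + $1,892.52 + $1,647.72 + $1,542.60 + $3,175.56 = $9,606.00
Per month = $9,606.00 ÷ 12 = $800.50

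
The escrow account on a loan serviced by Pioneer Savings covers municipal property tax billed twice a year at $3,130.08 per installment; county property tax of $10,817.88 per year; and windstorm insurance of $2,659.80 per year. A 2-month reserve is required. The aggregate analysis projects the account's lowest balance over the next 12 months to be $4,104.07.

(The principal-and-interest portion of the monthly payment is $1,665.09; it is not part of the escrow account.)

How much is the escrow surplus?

$814.43

Municipal property tax = $3,130.08 × 2 = $6,260.16/yr
County property tax = $10,817.88/yr
Windstorm insurance = $2,659.80/yr
Total per year = $19,737.84
Monthly escrow = $19,737.84 / 12 = $1,644.82
Required cushion = 2 × $1,644.82 = $3,289.64
Excess over cushion: $4,104.07 − $3,289.64 = $814.43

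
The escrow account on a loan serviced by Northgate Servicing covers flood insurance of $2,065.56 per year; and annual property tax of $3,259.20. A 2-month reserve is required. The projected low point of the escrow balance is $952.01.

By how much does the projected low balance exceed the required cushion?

Flood insurance — $2,065.56 annually
Property tax — $3,259.20 annually
Total annual escrow = $2,065.56 + $3,259.20 = $5,324.76
Base monthly escrow = $5,324.76 ÷ 12 = $443.73
Required cushion = 2 × $443.73 = $887.46
Excess over cushion: $952.01 − $887.46 = $64.55

$64.55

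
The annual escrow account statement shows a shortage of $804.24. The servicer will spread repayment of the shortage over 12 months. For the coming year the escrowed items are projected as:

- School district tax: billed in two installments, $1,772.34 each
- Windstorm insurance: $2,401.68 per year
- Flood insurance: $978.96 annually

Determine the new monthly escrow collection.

$644.13

School district tax: $1,772.34 × 2 = $3,544.68 annually
Windstorm insurance: $2,401.68 annually
Flood insurance: $978.96 annually
Combined annual = $3,544.68 + $2,401.68 + $978.96 = $6,925.32
Per month = $6,925.32 ÷ 12 = $577.11
Monthly shortage recovery: $804.24 / 12 = $67.02
Adjusted monthly = $577.11 + $67.02 = $644.13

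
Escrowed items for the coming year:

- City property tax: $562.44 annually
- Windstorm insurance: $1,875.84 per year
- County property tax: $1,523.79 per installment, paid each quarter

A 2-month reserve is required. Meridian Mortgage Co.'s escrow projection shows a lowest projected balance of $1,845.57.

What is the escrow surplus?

$423.33

City property tax: $562.44 per year
Windstorm insurance: $1,875.84 per year
County property tax: $1,523.79 × 4 = $6,095.16 per year
Total per year = $8,533.44
Monthly escrow = $8,533.44 ÷ 12 = $711.12
Cushion = 2 × $711.12 = $1,422.24
Excess over cushion: $1,845.57 − $1,422.24 = $423.33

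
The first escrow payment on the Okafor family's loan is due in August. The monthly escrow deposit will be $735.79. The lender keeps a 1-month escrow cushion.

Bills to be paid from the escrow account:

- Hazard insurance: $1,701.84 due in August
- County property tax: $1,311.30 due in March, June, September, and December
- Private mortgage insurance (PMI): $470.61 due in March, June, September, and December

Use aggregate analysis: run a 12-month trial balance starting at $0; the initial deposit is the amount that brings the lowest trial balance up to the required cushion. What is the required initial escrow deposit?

Cushion = 1 × $735.79 = $735.79
Trial balance (start $0, +$735.79 each month, − disbursements):
  Aug: +$735.79 − $1,701.84 → -$966.05
  Sep: +$735.79 − $1,781.91 → -$2,012.17
  Oct: +$735.79 → -$1,276.38
  Nov: +$735.79 → -$540.59
  Dec: +$735.79 − $1,781.91 → -$1,586.71
  Jan: +$735.79 → -$850.92
  Feb: +$735.79 → -$115.13
  Mar: +$735.79 − $1,781.91 → -$1,161.25
  Apr: +$735.79 → -$425.46
  May: +$735.79 → $310.33
  Jun: +$735.79 − $1,781.91 → -$735.79
  Jul: +$735.79 → $0.00
Lowest trial balance = -$2,012.17 (Sep)
Initial deposit = cushion − low point = $735.79 − (-$2,012.17) = $2,747.96

$2,747.96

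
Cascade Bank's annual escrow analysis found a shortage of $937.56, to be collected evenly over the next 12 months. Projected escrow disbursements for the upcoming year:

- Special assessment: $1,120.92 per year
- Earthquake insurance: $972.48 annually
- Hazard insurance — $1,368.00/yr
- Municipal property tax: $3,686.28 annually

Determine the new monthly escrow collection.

Special assessment = $1,120.92 annually
Earthquake insurance = $972.48 annually
Hazard insurance = $1,368.00 annually
Municipal property tax = $3,686.28 annually
Yearly total = $7,147.68
Per month = $7,147.68 ÷ 12 = $595.64
Shortage spread = $937.56 ÷ 12 = $78.13/mo
New monthly escrow = $595.64 + $78.13 = $673.77

$673.77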